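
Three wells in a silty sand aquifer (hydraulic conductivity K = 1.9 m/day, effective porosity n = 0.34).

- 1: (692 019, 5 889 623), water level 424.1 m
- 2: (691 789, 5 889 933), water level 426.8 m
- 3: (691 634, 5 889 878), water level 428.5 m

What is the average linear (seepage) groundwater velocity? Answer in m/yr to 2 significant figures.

Differences from 1: to 2 (Δx, Δy, Δh) = (-230, 310, +2.7); to 3 = (-385, 255, +4.4).
Solve a·Δx + b·Δy = Δh: det = (-230)·255 − (-385)·310 = 60700.
∂h/∂x = [(+2.7)·255 − (+4.4)·310] / 60700 = -0.01113
∂h/∂y = [(-230)·(+4.4) − (-385)·(+2.7)] / 60700 = +0.0004530
|∇h| = √(-0.01113² + 0.0004530²) = 0.01114
Seepage velocity v = K·i/n = 1.9 × 0.01114 / 0.34 = 0.06225 m/day = 22.74 m/yr.

23 m/yr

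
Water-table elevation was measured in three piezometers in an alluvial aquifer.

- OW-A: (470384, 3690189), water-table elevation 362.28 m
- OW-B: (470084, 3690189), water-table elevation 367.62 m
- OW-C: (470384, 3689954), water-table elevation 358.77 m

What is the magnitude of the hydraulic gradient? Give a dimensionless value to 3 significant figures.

∂h/∂x = (367.62 − 362.28) / (470084 − 470384) = -0.01780
∂h/∂y = (358.77 − 362.28) / (3689954 − 3690189) = +0.01494
|∇h| = √(-0.01780² + 0.01494²) = 0.02324

0.0232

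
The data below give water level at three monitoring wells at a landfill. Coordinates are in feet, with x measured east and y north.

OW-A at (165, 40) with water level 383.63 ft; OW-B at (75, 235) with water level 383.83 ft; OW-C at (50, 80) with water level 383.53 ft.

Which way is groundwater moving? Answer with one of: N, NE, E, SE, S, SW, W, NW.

Taking OW-A as reference: OW-B−OW-A = (-90, 195, +0.20); OW-C−OW-A = (-115, 40, -0.10).
Determinant of the coordinate differences = (-90)·40 − (-115)·195 = 18825.
∂h/∂x = [(+0.20)·40 − (-0.10)·195] / 18825 = +0.001461
∂h/∂y = [(-90)·(-0.10) − (-115)·(+0.20)] / 18825 = +0.001700
Flow = −∇h = (-0.001461 east, -0.001700 north), which points southwest.

SW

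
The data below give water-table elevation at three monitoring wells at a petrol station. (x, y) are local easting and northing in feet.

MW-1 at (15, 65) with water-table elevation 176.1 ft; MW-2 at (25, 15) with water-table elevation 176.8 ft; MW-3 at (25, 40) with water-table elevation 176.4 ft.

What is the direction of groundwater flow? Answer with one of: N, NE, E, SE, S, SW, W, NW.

Three-point gradient (reference MW-1): Δ to MW-2 = (10, -50, +0.7), Δ to MW-3 = (10, -25, +0.3).
∂h/∂x = -0.010000, ∂h/∂y = -0.01600 (det = 250).
Flow = −∇h = (+0.010000 east, +0.01600 north), which points northeast.

NE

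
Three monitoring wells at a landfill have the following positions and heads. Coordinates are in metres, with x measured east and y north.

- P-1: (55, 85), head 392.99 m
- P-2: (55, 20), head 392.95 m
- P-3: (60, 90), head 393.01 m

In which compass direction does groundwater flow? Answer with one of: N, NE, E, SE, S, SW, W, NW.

W

Differences from P-1: to P-2 (Δx, Δy, Δh) = (0, -65, -0.04); to P-3 = (5, 5, +0.02).
Solve a·Δx + b·Δy = Δh: det = 0·5 − 5·(-65) = 325.
∂h/∂x = [(-0.04)·5 − (+0.02)·(-65)] / 325 = +0.003385
∂h/∂y = [0·(+0.02) − 5·(-0.04)] / 325 = +0.0006154
Flow = −∇h = (-0.003385 east, -0.0006154 north), which points west.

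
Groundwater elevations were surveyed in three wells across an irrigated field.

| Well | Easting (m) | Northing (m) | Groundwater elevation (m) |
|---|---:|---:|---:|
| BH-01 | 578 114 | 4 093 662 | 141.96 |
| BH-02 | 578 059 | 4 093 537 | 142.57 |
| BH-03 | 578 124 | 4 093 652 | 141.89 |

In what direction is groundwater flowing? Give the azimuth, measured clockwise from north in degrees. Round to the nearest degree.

081°

Differences from BH-01: to BH-02 (Δx, Δy, Δh) = (-55, -125, +0.61); to BH-03 = (10, -10, -0.07).
Determinant of the coordinate differences = (-55)·(-10) − 10·(-125) = 1800.
∂h/∂x = [(+0.61)·(-10) − (-0.07)·(-125)] / 1800 = -0.008250
∂h/∂y = [(-55)·(-0.07) − 10·(+0.61)] / 1800 = -0.001250
Flow direction (−∇h) has components (+0.008250 E, +0.001250 N).
Azimuth = atan2(E, N) = atan2(+0.008250, +0.001250) = 81.4° ≈ 081°.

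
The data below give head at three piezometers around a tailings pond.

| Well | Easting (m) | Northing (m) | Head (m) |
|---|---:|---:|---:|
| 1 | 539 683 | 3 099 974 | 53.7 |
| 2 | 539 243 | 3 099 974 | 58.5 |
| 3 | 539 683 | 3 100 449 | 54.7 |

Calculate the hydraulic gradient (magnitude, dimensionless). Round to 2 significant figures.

∂h/∂x = (58.5 − 53.7) / (539243 − 539683) = -0.01091
∂h/∂y = (54.7 − 53.7) / (3100449 − 3099974) = +0.002105
|∇h| = √(-0.01091² + 0.002105²) = 0.01111

0.011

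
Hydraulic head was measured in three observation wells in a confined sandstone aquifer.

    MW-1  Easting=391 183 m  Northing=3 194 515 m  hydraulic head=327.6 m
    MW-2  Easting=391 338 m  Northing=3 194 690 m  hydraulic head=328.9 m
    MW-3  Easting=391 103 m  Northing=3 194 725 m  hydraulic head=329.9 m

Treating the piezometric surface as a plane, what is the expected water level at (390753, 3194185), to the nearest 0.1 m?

With h = a·x + b·y + c and MW-1 as origin, the differences give:
  155·a + 175·b = +1.3
  (-80)·a + 210·b = +2.3
Eliminate b (×210 and ×175, subtract): 46550·a = -129.50 → a = ∂h/∂x = -0.002782
Back-substitute: b = ∂h/∂y = +0.009893.
h(390753, 3194185) = 327.6 + (-0.002782)·(-430) + (+0.009893)·(-330) = 327.6 +1.196 -3.265 = 325.532 m.

325.5 m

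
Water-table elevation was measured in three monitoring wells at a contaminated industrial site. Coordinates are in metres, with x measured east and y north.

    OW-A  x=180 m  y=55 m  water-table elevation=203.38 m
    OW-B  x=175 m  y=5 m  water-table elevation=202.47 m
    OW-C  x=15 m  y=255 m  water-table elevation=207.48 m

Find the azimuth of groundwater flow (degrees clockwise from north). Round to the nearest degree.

172°

Taking OW-A as reference: OW-B−OW-A = (-5, -50, -0.91); OW-C−OW-A = (-165, 200, +4.10).
Solve a·Δx + b·Δy = Δh: det = (-5)·200 − (-165)·(-50) = -9250.
∂h/∂x = [(-0.91)·200 − (+4.10)·(-50)] / -9250 = -0.002486
∂h/∂y = [(-5)·(+4.10) − (-165)·(-0.91)] / -9250 = +0.01845
Flow direction (−∇h) has components (+0.002486 E, -0.01845 N).
Azimuth = atan2(E, N) = atan2(+0.002486, -0.01845) = 172.3° ≈ 172°.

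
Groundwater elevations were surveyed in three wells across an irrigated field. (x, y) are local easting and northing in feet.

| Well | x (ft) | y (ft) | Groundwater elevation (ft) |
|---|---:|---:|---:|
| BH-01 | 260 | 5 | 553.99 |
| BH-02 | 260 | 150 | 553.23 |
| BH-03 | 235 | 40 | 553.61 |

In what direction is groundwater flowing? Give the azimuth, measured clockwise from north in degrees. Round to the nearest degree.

With h = a·x + b·y + c and BH-01 as origin, the differences give:
  0·a + 145·b = -0.76
  (-25)·a + 35·b = -0.38
Eliminate b (×35 and ×145, subtract): 3625·a = 28.500 → a = ∂h/∂x = +0.007862
Back-substitute: b = ∂h/∂y = -0.005241.
Flow direction (−∇h) has components (-0.007862 E, +0.005241 N).
Azimuth = atan2(E, N) = atan2(-0.007862, +0.005241) = 303.7° ≈ 304°.

304°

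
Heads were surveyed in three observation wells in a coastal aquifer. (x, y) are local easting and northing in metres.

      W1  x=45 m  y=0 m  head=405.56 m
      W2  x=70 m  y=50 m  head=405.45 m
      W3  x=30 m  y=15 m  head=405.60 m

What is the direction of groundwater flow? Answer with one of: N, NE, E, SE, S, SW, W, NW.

E

With h = a·x + b·y + c and W1 as origin, the differences give:
  25·a + 50·b = -0.11
  (-15)·a + 15·b = +0.04
Eliminate b (×15 and ×50, subtract): 1125·a = -3.650 → a = ∂h/∂x = -0.003244
Back-substitute: b = ∂h/∂y = -0.0005778.
Flow = −∇h = (+0.003244 east, +0.0005778 north), which points east.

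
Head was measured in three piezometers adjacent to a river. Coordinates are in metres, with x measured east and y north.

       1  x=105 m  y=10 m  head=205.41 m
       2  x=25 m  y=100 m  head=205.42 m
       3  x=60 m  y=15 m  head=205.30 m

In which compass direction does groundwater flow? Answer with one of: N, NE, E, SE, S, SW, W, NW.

SW

With h = a·x + b·y + c and 1 as origin, the differences give:
  (-80)·a + 90·b = +0.01
  (-45)·a + 5·b = -0.11
Eliminate b (×5 and ×90, subtract): 3650·a = 9.950 → a = ∂h/∂x = +0.002726
Back-substitute: b = ∂h/∂y = +0.002534.
Flow = −∇h = (-0.002726 east, -0.002534 north), which points southwest.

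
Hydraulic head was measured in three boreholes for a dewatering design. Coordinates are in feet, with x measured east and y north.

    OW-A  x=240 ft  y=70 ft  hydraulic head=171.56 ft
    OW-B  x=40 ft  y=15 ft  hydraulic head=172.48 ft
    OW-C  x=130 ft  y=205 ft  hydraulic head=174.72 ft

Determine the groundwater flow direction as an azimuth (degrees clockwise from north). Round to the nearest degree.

151°

Three-point gradient (reference OW-A): Δ to OW-B = (-200, -55, +0.92), Δ to OW-C = (-110, 135, +3.16).
∂h/∂x = -0.009017, ∂h/∂y = +0.01606 (det = -33050).
Flow direction (−∇h) has components (+0.009017 E, -0.01606 N).
Azimuth = atan2(E, N) = atan2(+0.009017, -0.01606) = 150.7° ≈ 151°.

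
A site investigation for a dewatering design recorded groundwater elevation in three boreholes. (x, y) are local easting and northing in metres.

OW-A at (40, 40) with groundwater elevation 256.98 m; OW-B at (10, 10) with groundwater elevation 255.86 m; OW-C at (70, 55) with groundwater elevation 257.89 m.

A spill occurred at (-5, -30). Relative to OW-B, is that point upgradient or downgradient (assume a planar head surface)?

downgradient

Differences from OW-A: to OW-B (Δx, Δy, Δh) = (-30, -30, -1.12); to OW-C = (30, 15, +0.91).
Determinant of the coordinate differences = (-30)·15 − 30·(-30) = 450.
∂h/∂x = [(-1.12)·15 − (+0.91)·(-30)] / 450 = +0.02333
∂h/∂y = [(-30)·(+0.91) − 30·(-1.12)] / 450 = +0.01400
Head at (-5, -30) = 256.98 + (+0.02333)·(-45) + (+0.01400)·(-70) = 254.95 m.
That is lower than the 255.86 m at OW-B, so the point is downgradient.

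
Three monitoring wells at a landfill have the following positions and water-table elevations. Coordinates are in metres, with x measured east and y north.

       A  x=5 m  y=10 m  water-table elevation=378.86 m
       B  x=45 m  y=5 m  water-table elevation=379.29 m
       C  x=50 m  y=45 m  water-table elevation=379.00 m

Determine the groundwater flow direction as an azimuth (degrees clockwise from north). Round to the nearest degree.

Differences from A: to B (Δx, Δy, Δh) = (40, -5, +0.43); to C = (45, 35, +0.14).
Determinant of the coordinate differences = 40·35 − 45·(-5) = 1625.
∂h/∂x = [(+0.43)·35 − (+0.14)·(-5)] / 1625 = +0.009692
∂h/∂y = [40·(+0.14) − 45·(+0.43)] / 1625 = -0.008462
Flow direction (−∇h) has components (-0.009692 E, +0.008462 N).
Azimuth = atan2(E, N) = atan2(-0.009692, +0.008462) = 311.1° ≈ 311°.

311°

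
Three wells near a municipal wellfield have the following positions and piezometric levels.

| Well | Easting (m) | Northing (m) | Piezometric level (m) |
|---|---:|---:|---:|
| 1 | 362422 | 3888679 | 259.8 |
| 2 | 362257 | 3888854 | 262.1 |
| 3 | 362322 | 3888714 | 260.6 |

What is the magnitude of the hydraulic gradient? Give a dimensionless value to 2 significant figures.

With h = a·x + b·y + c and 1 as origin, the differences give:
  (-165)·a + 175·b = +2.3
  (-100)·a + 35·b = +0.8
Eliminate b (×35 and ×175, subtract): 11725·a = -59.50 → a = ∂h/∂x = -0.005075
Back-substitute: b = ∂h/∂y = +0.008358.
|∇h| = √(-0.005075² + 0.008358²) = 0.009778

0.0098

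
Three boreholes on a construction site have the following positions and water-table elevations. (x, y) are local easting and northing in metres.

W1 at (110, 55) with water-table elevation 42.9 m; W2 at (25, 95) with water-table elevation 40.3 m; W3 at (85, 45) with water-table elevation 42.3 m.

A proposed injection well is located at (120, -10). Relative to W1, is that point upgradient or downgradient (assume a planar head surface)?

upgradient

With h = a·x + b·y + c and W1 as origin, the differences give:
  (-85)·a + 40·b = -2.6
  (-25)·a + (-10)·b = -0.6
Eliminate b (×(-10) and ×40, subtract): 1850·a = 50.00 → a = ∂h/∂x = +0.02703
Back-substitute: b = ∂h/∂y = -0.007568.
Head at (120, -10) = 42.9 + (+0.02703)·(10) + (-0.007568)·(-65) = 43.66 m.
That is higher than the 42.9 m at W1, so the point is upgradient.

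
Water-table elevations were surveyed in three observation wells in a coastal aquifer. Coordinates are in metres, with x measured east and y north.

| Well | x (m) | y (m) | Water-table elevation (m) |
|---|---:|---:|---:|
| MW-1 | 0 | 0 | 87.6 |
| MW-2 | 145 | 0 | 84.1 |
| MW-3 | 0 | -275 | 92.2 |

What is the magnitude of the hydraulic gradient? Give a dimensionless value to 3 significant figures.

∂h/∂x = (84.1 − 87.6) / (145 − 0) = -0.02414
∂h/∂y = (92.2 − 87.6) / (-275 − 0) = -0.01673
|∇h| = √(-0.02414² + -0.01673²) = 0.02937

0.0294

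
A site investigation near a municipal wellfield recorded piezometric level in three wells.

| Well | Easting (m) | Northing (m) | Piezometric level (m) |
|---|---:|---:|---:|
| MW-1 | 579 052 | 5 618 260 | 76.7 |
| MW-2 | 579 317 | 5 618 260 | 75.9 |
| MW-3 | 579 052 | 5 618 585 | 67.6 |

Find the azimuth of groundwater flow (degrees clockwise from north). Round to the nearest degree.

∂h/∂x = (75.9 − 76.7) / (579317 − 579052) = -0.003019
∂h/∂y = (67.6 − 76.7) / (5618585 − 5618260) = -0.02800
Flow direction (−∇h) has components (+0.003019 E, +0.02800 N).
Azimuth = atan2(E, N) = atan2(+0.003019, +0.02800) = 6.2° ≈ 006°.

006°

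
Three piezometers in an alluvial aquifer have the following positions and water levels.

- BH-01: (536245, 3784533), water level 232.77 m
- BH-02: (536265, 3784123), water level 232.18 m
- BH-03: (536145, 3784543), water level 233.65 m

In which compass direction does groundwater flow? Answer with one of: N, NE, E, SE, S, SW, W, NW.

E

Differences from BH-01: to BH-02 (Δx, Δy, Δh) = (20, -410, -0.59); to BH-03 = (-100, 10, +0.88).
Determinant of the coordinate differences = 20·10 − (-100)·(-410) = -40800.
∂h/∂x = [(-0.59)·10 − (+0.88)·(-410)] / -40800 = -0.008699
∂h/∂y = [20·(+0.88) − (-100)·(-0.59)] / -40800 = +0.001015
Flow = −∇h = (+0.008699 east, -0.001015 north), which points east.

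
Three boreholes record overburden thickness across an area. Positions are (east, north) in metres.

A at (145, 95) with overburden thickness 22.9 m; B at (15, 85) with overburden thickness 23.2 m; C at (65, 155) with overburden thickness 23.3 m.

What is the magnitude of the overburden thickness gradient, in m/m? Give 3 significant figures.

With d = a·x + b·y + c and A as origin, the differences give:
  (-130)·a + (-10)·b = +0.3
  (-80)·a + 60·b = +0.4
Eliminate b (×60 and ×(-10), subtract): -8600·a = 22.00 → a = ∂d/∂x = -0.002558
Back-substitute: b = ∂d/∂y = +0.003256.
|∇f| = √(-0.002558² + 0.003256²) = 0.004141 m/m

0.00414 m/m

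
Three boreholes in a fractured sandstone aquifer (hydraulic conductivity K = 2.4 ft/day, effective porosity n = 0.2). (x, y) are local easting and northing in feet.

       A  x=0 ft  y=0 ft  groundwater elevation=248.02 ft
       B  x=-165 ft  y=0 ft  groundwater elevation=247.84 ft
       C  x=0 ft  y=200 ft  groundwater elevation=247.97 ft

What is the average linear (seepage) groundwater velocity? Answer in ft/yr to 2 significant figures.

4.9 ft/yr

∂h/∂x = (247.84 − 248.02) / (-165 − 0) = +0.001091
∂h/∂y = (247.97 − 248.02) / (200 − 0) = -0.0002500
|∇h| = √(0.001091² + -0.0002500²) = 0.001119
Seepage velocity v = K·i/n = 2.4 × 0.001119 / 0.2 = 0.01343 ft/day = 4.905 ft/yr.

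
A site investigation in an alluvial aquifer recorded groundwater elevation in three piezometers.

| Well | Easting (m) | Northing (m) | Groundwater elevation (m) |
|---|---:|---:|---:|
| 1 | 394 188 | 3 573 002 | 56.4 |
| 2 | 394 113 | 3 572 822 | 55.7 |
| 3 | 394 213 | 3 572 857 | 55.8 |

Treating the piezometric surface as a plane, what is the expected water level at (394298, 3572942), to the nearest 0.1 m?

56.1 m

Three-point gradient (reference 1): Δ to 2 = (-75, -180, -0.7), Δ to 3 = (25, -145, -0.6).
∂h/∂x = -0.0004228, ∂h/∂y = +0.004065 (det = 15375).
h(394298, 3572942) = 56.4 + (-0.0004228)·(110) + (+0.004065)·(-60) = 56.4 -0.047 -0.244 = 56.110 m.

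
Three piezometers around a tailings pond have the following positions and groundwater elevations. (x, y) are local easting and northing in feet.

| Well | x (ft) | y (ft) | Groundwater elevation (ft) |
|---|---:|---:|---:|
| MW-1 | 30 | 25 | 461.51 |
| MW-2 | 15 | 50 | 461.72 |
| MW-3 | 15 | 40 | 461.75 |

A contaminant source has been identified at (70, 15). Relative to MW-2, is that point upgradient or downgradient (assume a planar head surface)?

Differences from MW-1: to MW-2 (Δx, Δy, Δh) = (-15, 25, +0.21); to MW-3 = (-15, 15, +0.24).
Determinant of the coordinate differences = (-15)·15 − (-15)·25 = 150.
∂h/∂x = [(+0.21)·15 − (+0.24)·25] / 150 = -0.01900
∂h/∂y = [(-15)·(+0.24) − (-15)·(+0.21)] / 150 = -0.003000
Head at (70, 15) = 461.51 + (-0.01900)·(40) + (-0.003000)·(-10) = 460.78 ft.
That is lower than the 461.72 ft at MW-2, so the point is downgradient.

downgradient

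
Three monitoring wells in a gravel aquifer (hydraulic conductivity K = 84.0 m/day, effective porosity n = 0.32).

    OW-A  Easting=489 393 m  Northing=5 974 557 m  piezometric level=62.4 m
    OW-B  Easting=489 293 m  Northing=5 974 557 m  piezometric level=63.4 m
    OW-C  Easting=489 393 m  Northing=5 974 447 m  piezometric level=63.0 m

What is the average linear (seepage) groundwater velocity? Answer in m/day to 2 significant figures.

3.0 m/day

∂h/∂x = (63.4 − 62.4) / (489293 − 489393) = -0.01000
∂h/∂y = (63.0 − 62.4) / (5974447 − 5974557) = -0.005455
|∇h| = √(-0.01000² + -0.005455²) = 0.01139
Seepage velocity v = K·i/n = 84.0 × 0.01139 / 0.32 = 2.99 m/day.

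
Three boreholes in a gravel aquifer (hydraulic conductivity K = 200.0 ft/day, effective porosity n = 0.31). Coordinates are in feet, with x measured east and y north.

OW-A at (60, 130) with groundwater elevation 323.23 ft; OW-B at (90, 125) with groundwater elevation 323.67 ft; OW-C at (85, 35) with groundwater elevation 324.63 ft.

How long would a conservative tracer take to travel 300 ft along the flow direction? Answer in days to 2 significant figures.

With h = a·x + b·y + c and OW-A as origin, the differences give:
  30·a + (-5)·b = +0.44
  25·a + (-95)·b = +1.40
Eliminate b (×(-95) and ×(-5), subtract): -2725·a = -34.800 → a = ∂h/∂x = +0.01277
Back-substitute: b = ∂h/∂y = -0.01138.
|∇h| = √(0.01277² + -0.01138²) = 0.0171
Seepage velocity v = K·i/n = 200.0 × 0.0171 / 0.31 = 11.03 ft/day.
t = 300 / 11.03 = 27.2 days.

27 days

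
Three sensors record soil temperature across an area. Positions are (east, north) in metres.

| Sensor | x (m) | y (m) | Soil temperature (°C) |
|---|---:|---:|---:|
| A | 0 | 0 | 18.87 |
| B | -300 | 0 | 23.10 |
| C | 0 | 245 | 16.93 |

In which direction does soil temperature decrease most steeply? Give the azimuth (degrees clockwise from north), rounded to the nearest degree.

061°

∂T/∂x = (23.10 − 18.87) / (-300 − 0) = -0.01410
∂T/∂y = (16.93 − 18.87) / (245 − 0) = -0.007918
Steepest decrease is along −∇f: components (+0.01410 E, +0.007918 N).
Azimuth = atan2(+0.01410, +0.007918) = 60.7° ≈ 061°.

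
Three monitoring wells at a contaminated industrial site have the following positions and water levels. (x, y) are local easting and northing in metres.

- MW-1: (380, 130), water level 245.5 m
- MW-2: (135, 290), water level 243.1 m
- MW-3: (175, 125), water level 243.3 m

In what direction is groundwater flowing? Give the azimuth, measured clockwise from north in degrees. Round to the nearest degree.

263°

With h = a·x + b·y + c and MW-1 as origin, the differences give:
  (-245)·a + 160·b = -2.4
  (-205)·a + (-5)·b = -2.2
Eliminate b (×(-5) and ×160, subtract): 34025·a = 364.00 → a = ∂h/∂x = +0.01070
Back-substitute: b = ∂h/∂y = +0.001381.
Flow direction (−∇h) has components (-0.01070 E, -0.001381 N).
Azimuth = atan2(E, N) = atan2(-0.01070, -0.001381) = 262.6° ≈ 263°.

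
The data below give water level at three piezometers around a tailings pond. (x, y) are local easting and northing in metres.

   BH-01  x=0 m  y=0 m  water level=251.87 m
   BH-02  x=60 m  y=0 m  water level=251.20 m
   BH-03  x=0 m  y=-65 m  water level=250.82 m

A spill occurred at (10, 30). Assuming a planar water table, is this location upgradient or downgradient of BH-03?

upgradient

∂h/∂x = (251.20 − 251.87) / (60 − 0) = -0.01117
∂h/∂y = (250.82 − 251.87) / (-65 − 0) = +0.01615
Head at (10, 30) = 251.87 + (-0.01117)·(10) + (+0.01615)·(30) = 252.24 m.
That is higher than the 250.82 m at BH-03, so the point is upgradient.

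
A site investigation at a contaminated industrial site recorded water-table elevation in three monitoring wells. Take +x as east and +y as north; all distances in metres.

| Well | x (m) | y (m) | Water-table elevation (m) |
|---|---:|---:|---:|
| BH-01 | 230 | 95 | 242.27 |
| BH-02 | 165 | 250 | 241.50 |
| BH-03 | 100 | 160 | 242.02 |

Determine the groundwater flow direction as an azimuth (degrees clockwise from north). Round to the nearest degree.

Three-point gradient (reference BH-01): Δ to BH-02 = (-65, 155, -0.77), Δ to BH-03 = (-130, 65, -0.25).
∂h/∂x = -0.0007096, ∂h/∂y = -0.005265 (det = 15925).
Flow direction (−∇h) has components (+0.0007096 E, +0.005265 N).
Azimuth = atan2(E, N) = atan2(+0.0007096, +0.005265) = 7.7° ≈ 008°.

008°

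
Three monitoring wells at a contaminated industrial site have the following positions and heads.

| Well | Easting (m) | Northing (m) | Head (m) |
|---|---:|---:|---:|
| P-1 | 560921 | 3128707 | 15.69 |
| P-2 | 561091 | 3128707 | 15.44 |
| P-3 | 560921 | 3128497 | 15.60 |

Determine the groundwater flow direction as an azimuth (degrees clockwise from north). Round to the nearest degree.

106°

∂h/∂x = (15.44 − 15.69) / (561091 − 560921) = -0.001471
∂h/∂y = (15.60 − 15.69) / (3128497 − 3128707) = +0.0004286
Flow direction (−∇h) has components (+0.001471 E, -0.0004286 N).
Azimuth = atan2(E, N) = atan2(+0.001471, -0.0004286) = 106.2° ≈ 106°.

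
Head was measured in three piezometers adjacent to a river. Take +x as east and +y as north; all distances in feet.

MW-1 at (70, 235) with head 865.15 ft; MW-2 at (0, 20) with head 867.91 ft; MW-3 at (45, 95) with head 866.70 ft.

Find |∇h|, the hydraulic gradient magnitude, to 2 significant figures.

Three-point gradient (reference MW-1): Δ to MW-2 = (-70, -215, +2.76), Δ to MW-3 = (-25, -140, +1.55).
∂h/∂x = -0.01201, ∂h/∂y = -0.008927 (det = 4425).
|∇h| = √(-0.01201² + -0.008927²) = 0.01496

0.015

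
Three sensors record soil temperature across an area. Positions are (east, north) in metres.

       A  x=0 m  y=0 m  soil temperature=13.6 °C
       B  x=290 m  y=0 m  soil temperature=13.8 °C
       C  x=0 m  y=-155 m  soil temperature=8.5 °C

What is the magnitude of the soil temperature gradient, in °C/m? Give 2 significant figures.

0.033 °C/m

∂T/∂x = (13.8 − 13.6) / (290 − 0) = +0.0006897
∂T/∂y = (8.5 − 13.6) / (-155 − 0) = +0.03290
|∇f| = √(0.0006897² + 0.03290²) = 0.03291 °C/m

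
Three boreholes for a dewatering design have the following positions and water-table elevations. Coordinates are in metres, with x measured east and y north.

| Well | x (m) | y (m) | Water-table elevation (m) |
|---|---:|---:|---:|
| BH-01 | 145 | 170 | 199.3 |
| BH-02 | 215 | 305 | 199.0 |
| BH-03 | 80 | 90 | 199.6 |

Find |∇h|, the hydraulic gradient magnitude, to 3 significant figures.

0.00522

With h = a·x + b·y + c and BH-01 as origin, the differences give:
  70·a + 135·b = -0.3
  (-65)·a + (-80)·b = +0.3
Eliminate b (×(-80) and ×135, subtract): 3175·a = -16.50 → a = ∂h/∂x = -0.005197
Back-substitute: b = ∂h/∂y = +0.0004724.
|∇h| = √(-0.005197² + 0.0004724²) = 0.005218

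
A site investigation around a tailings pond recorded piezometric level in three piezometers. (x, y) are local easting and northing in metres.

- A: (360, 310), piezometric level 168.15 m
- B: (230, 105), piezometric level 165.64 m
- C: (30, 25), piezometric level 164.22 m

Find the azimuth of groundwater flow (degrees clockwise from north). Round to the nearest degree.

196°

Taking A as reference: B−A = (-130, -205, -2.51); C−A = (-330, -285, -3.93).
Determinant of the coordinate differences = (-130)·(-285) − (-330)·(-205) = -30600.
∂h/∂x = [(-2.51)·(-285) − (-3.93)·(-205)] / -30600 = +0.002951
∂h/∂y = [(-130)·(-3.93) − (-330)·(-2.51)] / -30600 = +0.01037
Flow direction (−∇h) has components (-0.002951 E, -0.01037 N).
Azimuth = atan2(E, N) = atan2(-0.002951, -0.01037) = 195.9° ≈ 196°.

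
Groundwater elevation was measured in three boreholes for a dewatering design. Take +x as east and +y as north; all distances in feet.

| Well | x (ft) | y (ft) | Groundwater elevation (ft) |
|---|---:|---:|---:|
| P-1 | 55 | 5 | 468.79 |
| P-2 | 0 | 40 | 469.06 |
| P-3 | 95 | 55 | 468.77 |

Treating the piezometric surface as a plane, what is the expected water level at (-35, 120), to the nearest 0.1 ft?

469.4 ft

Differences from P-1: to P-2 (Δx, Δy, Δh) = (-55, 35, +0.27); to P-3 = (40, 50, -0.02).
Solve a·Δx + b·Δy = Δh: det = (-55)·50 − 40·35 = -4150.
∂h/∂x = [(+0.27)·50 − (-0.02)·35] / -4150 = -0.003422
∂h/∂y = [(-55)·(-0.02) − 40·(+0.27)] / -4150 = +0.002337
h(-35, 120) = 468.79 + (-0.003422)·(-90) + (+0.002337)·(115) = 468.79 +0.308 +0.269 = 469.367 ft.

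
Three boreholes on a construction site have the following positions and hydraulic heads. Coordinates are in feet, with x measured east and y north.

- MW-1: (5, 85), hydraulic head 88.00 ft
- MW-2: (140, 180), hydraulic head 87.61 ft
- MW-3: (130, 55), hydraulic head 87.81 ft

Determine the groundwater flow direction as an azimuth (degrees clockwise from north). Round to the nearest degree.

052°

Differences from MW-1: to MW-2 (Δx, Δy, Δh) = (135, 95, -0.39); to MW-3 = (125, -30, -0.19).
Solve a·Δx + b·Δy = Δh: det = 135·(-30) − 125·95 = -15925.
∂h/∂x = [(-0.39)·(-30) − (-0.19)·95] / -15925 = -0.001868
∂h/∂y = [135·(-0.19) − 125·(-0.39)] / -15925 = -0.001451
Flow direction (−∇h) has components (+0.001868 E, +0.001451 N).
Azimuth = atan2(E, N) = atan2(+0.001868, +0.001451) = 52.2° ≈ 052°.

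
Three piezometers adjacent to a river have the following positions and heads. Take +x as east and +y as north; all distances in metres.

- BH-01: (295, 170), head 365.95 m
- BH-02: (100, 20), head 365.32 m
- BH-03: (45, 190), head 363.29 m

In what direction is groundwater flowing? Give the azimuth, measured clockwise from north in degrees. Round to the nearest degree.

311°

Taking BH-01 as reference: BH-02−BH-01 = (-195, -150, -0.63); BH-03−BH-01 = (-250, 20, -2.66).
Determinant of the coordinate differences = (-195)·20 − (-250)·(-150) = -41400.
∂h/∂x = [(-0.63)·20 − (-2.66)·(-150)] / -41400 = +0.009942
∂h/∂y = [(-195)·(-2.66) − (-250)·(-0.63)] / -41400 = -0.008725
Flow direction (−∇h) has components (-0.009942 E, +0.008725 N).
Azimuth = atan2(E, N) = atan2(-0.009942, +0.008725) = 311.3° ≈ 311°.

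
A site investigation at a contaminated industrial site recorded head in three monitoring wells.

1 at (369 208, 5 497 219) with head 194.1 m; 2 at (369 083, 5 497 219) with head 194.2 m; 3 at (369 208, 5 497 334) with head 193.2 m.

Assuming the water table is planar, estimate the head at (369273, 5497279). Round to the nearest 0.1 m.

193.6 m

∂h/∂x = (194.2 − 194.1) / (369083 − 369208) = -0.0008000
∂h/∂y = (193.2 − 194.1) / (5497334 − 5497219) = -0.007826
h(369273, 5497279) = 194.1 + (-0.0008000)·(65) + (-0.007826)·(60) = 194.1 -0.052 -0.470 = 193.578 m.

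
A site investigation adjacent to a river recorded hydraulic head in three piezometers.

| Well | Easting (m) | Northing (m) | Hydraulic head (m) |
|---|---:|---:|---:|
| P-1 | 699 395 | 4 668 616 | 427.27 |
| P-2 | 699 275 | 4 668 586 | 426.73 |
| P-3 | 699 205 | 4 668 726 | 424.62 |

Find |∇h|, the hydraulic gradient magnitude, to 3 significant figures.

Taking P-1 as reference: P-2−P-1 = (-120, -30, -0.54); P-3−P-1 = (-190, 110, -2.65).
Solve a·Δx + b·Δy = Δh: det = (-120)·110 − (-190)·(-30) = -18900.
∂h/∂x = [(-0.54)·110 − (-2.65)·(-30)] / -18900 = +0.007349
∂h/∂y = [(-120)·(-2.65) − (-190)·(-0.54)] / -18900 = -0.01140
|∇h| = √(0.007349² + -0.01140²) = 0.01356

0.0136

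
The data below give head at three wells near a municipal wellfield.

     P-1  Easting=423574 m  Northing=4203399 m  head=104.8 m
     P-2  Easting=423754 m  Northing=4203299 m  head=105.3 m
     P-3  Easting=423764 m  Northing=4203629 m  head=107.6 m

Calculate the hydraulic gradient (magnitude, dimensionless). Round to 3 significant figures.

0.00941

Taking P-1 as reference: P-2−P-1 = (180, -100, +0.5); P-3−P-1 = (190, 230, +2.8).
Solve a·Δx + b·Δy = Δh: det = 180·230 − 190·(-100) = 60400.
∂h/∂x = [(+0.5)·230 − (+2.8)·(-100)] / 60400 = +0.006540
∂h/∂y = [180·(+2.8) − 190·(+0.5)] / 60400 = +0.006772
|∇h| = √(0.006540² + 0.006772²) = 0.009414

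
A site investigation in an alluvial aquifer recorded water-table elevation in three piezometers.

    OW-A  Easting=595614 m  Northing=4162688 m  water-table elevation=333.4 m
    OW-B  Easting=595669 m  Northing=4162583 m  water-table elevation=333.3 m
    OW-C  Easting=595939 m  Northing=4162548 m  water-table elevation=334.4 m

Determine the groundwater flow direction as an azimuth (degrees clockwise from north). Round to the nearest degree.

Three-point gradient (reference OW-A): Δ to OW-B = (55, -105, -0.1), Δ to OW-C = (325, -140, +1.0).
∂h/∂x = +0.004503, ∂h/∂y = +0.003311 (det = 26425).
Flow direction (−∇h) has components (-0.004503 E, -0.003311 N).
Azimuth = atan2(E, N) = atan2(-0.004503, -0.003311) = 233.7° ≈ 234°.

234°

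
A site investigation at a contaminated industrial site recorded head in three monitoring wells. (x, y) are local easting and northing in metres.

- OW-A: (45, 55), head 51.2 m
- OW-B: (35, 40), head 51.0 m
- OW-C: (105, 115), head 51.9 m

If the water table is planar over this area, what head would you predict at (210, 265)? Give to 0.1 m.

With h = a·x + b·y + c and OW-A as origin, the differences give:
  (-10)·a + (-15)·b = -0.2
  60·a + 60·b = +0.7
Eliminate b (×60 and ×(-15), subtract): 300·a = -1.50 → a = ∂h/∂x = -0.005000
Back-substitute: b = ∂h/∂y = +0.01667.
h(210, 265) = 51.2 + (-0.005000)·(165) + (+0.01667)·(210) = 51.2 -0.825 +3.500 = 53.875 m.

53.9 m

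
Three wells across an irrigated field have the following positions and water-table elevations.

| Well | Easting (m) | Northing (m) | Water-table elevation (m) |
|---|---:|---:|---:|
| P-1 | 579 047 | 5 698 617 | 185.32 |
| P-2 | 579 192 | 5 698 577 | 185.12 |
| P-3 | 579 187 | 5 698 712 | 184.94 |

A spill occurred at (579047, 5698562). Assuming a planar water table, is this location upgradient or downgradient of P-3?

upgradient

With h = a·x + b·y + c and P-1 as origin, the differences give:
  145·a + (-40)·b = -0.20
  140·a + 95·b = -0.38
Eliminate b (×95 and ×(-40), subtract): 19375·a = -34.200 → a = ∂h/∂x = -0.001765
Back-substitute: b = ∂h/∂y = -0.001399.
Head at (579047, 5698562) = 185.32 + (-0.001765)·(0) + (-0.001399)·(-55) = 185.40 m.
That is higher than the 184.94 m at P-3, so the point is upgradient.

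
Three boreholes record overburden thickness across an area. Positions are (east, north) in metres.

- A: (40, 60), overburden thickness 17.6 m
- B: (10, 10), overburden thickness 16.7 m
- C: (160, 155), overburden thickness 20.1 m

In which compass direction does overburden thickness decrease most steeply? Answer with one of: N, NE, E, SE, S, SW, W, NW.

With d = a·x + b·y + c and A as origin, the differences give:
  (-30)·a + (-50)·b = -0.9
  120·a + 95·b = +2.5
Eliminate b (×95 and ×(-50), subtract): 3150·a = 39.50 → a = ∂d/∂x = +0.01254
Back-substitute: b = ∂d/∂y = +0.01048.
Steepest decrease is along −∇f = (-0.01254 E, -0.01048 N) → southwest.

SW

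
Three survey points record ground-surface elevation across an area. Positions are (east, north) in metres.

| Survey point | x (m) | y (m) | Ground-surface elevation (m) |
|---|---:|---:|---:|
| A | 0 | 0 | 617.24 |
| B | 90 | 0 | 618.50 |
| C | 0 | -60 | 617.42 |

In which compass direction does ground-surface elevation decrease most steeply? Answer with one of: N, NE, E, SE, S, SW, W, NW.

∂z/∂x = (618.50 − 617.24) / (90 − 0) = +0.01400
∂z/∂y = (617.42 − 617.24) / (-60 − 0) = -0.003000
Steepest decrease is along −∇f = (-0.01400 E, +0.003000 N) → west.

W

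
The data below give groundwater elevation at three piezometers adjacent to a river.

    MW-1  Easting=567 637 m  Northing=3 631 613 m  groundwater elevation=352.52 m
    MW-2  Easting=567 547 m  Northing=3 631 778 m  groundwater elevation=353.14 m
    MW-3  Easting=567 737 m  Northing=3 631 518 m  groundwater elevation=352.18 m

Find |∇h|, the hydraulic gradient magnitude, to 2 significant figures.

Differences from MW-1: to MW-2 (Δx, Δy, Δh) = (-90, 165, +0.62); to MW-3 = (100, -95, -0.34).
Determinant of the coordinate differences = (-90)·(-95) − 100·165 = -7950.
∂h/∂x = [(+0.62)·(-95) − (-0.34)·165] / -7950 = +0.0003522
∂h/∂y = [(-90)·(-0.34) − 100·(+0.62)] / -7950 = +0.003950
|∇h| = √(0.0003522² + 0.003950²) = 0.003966

0.0040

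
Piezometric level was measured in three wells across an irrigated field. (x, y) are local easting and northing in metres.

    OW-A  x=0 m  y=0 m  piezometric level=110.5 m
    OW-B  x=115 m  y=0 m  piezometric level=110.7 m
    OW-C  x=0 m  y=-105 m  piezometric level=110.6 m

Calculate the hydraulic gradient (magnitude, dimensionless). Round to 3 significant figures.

0.00198

∂h/∂x = (110.7 − 110.5) / (115 − 0) = +0.001739
∂h/∂y = (110.6 − 110.5) / (-105 − 0) = -0.0009524
|∇h| = √(0.001739² + -0.0009524²) = 0.001983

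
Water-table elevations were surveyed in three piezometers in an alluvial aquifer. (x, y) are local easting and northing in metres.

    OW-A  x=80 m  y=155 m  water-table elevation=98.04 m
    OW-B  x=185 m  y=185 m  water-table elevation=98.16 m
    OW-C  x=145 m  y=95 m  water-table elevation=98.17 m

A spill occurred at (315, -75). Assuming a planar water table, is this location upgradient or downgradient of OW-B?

Three-point gradient (reference OW-A): Δ to OW-B = (105, 30, +0.12), Δ to OW-C = (65, -60, +0.13).
∂h/∂x = +0.001345, ∂h/∂y = -0.0007091 (det = -8250).
Head at (315, -75) = 98.04 + (+0.001345)·(235) + (-0.0007091)·(-230) = 98.52 m.
That is higher than the 98.16 m at OW-B, so the point is upgradient.

upgradient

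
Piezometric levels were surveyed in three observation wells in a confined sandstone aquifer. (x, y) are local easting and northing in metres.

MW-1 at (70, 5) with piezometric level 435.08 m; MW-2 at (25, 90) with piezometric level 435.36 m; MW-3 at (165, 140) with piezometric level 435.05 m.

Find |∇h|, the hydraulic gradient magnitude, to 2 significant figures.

0.0034

With h = a·x + b·y + c and MW-1 as origin, the differences give:
  (-45)·a + 85·b = +0.28
  95·a + 135·b = -0.03
Eliminate b (×135 and ×85, subtract): -14150·a = 40.350 → a = ∂h/∂x = -0.002852
Back-substitute: b = ∂h/∂y = +0.001784.
|∇h| = √(-0.002852² + 0.001784²) = 0.003364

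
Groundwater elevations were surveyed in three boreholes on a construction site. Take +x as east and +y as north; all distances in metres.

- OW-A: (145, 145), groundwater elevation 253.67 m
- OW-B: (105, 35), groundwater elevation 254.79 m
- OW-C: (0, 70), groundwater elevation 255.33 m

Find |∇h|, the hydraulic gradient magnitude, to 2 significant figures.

0.011

Taking OW-A as reference: OW-B−OW-A = (-40, -110, +1.12); OW-C−OW-A = (-145, -75, +1.66).
Solve a·Δx + b·Δy = Δh: det = (-40)·(-75) − (-145)·(-110) = -12950.
∂h/∂x = [(+1.12)·(-75) − (+1.66)·(-110)] / -12950 = -0.007614
∂h/∂y = [(-40)·(+1.66) − (-145)·(+1.12)] / -12950 = -0.007413
|∇h| = √(-0.007614² + -0.007413²) = 0.01063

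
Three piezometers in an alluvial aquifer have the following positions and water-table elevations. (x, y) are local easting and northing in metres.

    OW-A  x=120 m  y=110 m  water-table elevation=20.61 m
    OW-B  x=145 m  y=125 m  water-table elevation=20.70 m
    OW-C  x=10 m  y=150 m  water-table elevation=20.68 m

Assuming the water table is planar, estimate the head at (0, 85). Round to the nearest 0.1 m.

20.4 m

Three-point gradient (reference OW-A): Δ to OW-B = (25, 15, +0.09), Δ to OW-C = (-110, 40, +0.07).
∂h/∂x = +0.0009623, ∂h/∂y = +0.004396 (det = 2650).
h(0, 85) = 20.61 + (+0.0009623)·(-120) + (+0.004396)·(-25) = 20.61 -0.115 -0.110 = 20.385 m.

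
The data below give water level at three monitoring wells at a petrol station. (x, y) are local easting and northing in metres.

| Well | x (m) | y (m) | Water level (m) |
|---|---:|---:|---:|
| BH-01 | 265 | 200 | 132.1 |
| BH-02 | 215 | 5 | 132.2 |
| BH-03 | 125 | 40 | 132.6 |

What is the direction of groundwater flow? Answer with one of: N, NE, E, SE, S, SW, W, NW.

Taking BH-01 as reference: BH-02−BH-01 = (-50, -195, +0.1); BH-03−BH-01 = (-140, -160, +0.5).
Determinant of the coordinate differences = (-50)·(-160) − (-140)·(-195) = -19300.
∂h/∂x = [(+0.1)·(-160) − (+0.5)·(-195)] / -19300 = -0.004223
∂h/∂y = [(-50)·(+0.5) − (-140)·(+0.1)] / -19300 = +0.0005699
Flow = −∇h = (+0.004223 east, -0.0005699 north), which points east.

E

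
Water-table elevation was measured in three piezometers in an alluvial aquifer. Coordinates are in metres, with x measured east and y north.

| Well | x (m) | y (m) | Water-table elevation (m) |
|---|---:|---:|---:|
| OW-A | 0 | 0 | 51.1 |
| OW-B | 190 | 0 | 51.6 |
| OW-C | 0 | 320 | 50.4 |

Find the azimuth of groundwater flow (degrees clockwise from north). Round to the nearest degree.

310°

∂h/∂x = (51.6 − 51.1) / (190 − 0) = +0.002632
∂h/∂y = (50.4 − 51.1) / (320 − 0) = -0.002188
Flow direction (−∇h) has components (-0.002632 E, +0.002188 N).
Azimuth = atan2(E, N) = atan2(-0.002632, +0.002188) = 309.7° ≈ 310°.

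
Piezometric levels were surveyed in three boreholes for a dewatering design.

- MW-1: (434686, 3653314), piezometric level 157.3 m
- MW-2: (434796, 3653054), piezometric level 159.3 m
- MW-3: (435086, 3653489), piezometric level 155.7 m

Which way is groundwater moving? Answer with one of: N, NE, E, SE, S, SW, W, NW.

N

Taking MW-1 as reference: MW-2−MW-1 = (110, -260, +2.0); MW-3−MW-1 = (400, 175, -1.6).
Determinant of the coordinate differences = 110·175 − 400·(-260) = 123250.
∂h/∂x = [(+2.0)·175 − (-1.6)·(-260)] / 123250 = -0.0005355
∂h/∂y = [110·(-1.6) − 400·(+2.0)] / 123250 = -0.007919
Flow = −∇h = (+0.0005355 east, +0.007919 north), which points north.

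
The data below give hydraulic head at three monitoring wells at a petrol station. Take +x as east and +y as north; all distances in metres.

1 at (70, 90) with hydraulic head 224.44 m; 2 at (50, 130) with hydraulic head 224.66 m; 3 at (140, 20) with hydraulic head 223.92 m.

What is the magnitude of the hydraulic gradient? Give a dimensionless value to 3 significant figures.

0.00526

Three-point gradient (reference 1): Δ to 2 = (-20, 40, +0.22), Δ to 3 = (70, -70, -0.52).
∂h/∂x = -0.003857, ∂h/∂y = +0.003571 (det = -1400).
|∇h| = √(-0.003857² + 0.003571²) = 0.005256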